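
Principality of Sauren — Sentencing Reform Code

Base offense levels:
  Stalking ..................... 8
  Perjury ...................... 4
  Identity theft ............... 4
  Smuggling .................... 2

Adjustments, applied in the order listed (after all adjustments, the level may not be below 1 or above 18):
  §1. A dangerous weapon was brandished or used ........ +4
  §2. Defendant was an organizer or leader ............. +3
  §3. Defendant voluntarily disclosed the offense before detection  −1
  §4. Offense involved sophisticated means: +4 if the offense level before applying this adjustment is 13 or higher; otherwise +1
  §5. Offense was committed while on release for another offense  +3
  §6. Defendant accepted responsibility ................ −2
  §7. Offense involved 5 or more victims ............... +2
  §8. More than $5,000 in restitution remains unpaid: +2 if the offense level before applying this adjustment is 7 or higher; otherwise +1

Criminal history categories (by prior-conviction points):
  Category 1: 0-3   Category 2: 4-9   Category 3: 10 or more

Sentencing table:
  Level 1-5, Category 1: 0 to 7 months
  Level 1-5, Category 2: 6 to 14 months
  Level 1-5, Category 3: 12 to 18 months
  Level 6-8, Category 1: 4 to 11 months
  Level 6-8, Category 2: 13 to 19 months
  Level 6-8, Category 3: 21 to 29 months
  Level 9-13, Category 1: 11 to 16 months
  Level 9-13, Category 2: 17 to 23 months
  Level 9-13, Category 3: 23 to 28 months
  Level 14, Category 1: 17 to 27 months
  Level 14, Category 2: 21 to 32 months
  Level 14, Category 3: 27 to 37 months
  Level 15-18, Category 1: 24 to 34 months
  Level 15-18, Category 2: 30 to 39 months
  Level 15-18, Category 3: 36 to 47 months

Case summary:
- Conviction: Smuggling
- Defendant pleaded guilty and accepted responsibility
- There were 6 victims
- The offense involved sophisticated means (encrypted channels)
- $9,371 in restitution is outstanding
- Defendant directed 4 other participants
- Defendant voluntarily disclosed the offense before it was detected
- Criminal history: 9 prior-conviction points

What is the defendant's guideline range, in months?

13-19 months

Base offense level for smuggling: 2.
§1 does not apply.
§2 applies: 2 + 3 = 5.
§3 applies: 5 − 1 = 4.
§4 applies (level before this adjustment is 4 < 13, so +1): 4 + 1 = 5.
§6 applies: 5 − 2 = 3.
§7 applies: 3 + 2 = 5.
§8 applies (level before this adjustment is 5 < 7, so +1): 5 + 1 = 6.
Final offense level: 6.
Criminal history: 9 prior points → Category 2 (4-9).
Level 6 falls in the 6-8 band.
Grid: Level 6-8 × Category 2 = 13-19 months.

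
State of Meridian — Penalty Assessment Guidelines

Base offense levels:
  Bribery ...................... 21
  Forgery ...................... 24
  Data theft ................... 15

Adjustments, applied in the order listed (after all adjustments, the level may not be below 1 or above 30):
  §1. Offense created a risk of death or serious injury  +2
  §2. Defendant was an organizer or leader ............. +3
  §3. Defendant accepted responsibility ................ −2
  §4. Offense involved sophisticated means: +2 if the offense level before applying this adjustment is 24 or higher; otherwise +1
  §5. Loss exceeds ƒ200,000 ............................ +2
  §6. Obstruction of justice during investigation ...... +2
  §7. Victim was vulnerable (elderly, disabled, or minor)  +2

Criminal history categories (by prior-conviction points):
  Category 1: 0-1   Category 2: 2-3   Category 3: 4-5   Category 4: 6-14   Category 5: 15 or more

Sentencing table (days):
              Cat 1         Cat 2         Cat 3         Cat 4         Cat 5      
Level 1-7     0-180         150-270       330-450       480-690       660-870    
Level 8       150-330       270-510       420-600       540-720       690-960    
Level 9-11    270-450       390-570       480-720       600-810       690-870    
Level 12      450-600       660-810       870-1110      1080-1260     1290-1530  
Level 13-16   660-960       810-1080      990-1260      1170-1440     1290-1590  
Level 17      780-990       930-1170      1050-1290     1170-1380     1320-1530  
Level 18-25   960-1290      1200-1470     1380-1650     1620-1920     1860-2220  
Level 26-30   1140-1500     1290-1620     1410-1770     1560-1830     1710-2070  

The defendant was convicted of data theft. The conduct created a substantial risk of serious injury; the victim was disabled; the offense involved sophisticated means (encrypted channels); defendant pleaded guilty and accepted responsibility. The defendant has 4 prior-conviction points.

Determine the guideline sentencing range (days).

1380-1650 days

Base offense level for data theft: 15.
§1 applies: 15 + 2 = 17.
§2 does not apply.
§3 applies: 17 − 2 = 15.
§4 applies (level before this adjustment is 15 < 24, so +1): 15 + 1 = 16.
§5 does not apply.
§6 does not apply.
§7 applies: 16 + 2 = 18.
Final offense level: 18.
Criminal history: 4 prior points → Category 3 (4-5).
Level 18 falls in the 18-25 band.
Grid: Level 18-25 × Category 3 = 1380-1650 days.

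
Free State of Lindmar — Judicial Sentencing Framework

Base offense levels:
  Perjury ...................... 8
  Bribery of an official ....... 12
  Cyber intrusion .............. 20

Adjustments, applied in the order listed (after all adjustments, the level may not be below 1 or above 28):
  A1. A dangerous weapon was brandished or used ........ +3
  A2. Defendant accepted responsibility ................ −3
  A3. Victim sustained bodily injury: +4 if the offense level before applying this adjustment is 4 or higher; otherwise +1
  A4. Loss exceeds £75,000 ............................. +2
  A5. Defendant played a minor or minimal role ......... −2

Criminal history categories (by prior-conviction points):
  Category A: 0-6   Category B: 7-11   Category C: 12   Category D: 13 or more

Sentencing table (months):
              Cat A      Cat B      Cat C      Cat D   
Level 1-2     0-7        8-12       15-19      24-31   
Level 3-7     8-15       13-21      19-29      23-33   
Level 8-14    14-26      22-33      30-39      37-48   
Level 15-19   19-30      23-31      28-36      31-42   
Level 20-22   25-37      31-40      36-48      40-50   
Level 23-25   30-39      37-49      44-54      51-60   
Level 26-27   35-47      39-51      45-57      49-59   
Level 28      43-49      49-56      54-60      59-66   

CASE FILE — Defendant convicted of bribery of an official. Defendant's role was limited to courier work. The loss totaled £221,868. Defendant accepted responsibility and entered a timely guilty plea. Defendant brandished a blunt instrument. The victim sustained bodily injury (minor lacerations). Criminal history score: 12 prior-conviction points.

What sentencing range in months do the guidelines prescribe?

Base offense level for bribery of an official: 12.
A1 applies: 12 + 3 = 15.
A2 applies: 15 − 3 = 12.
A3 applies (level before this adjustment is 12 ≥ 4, so +4): 12 + 4 = 16.
A4 applies: 16 + 2 = 18.
A5 applies: 18 − 2 = 16.
Final offense level: 16.
Criminal history: 12 prior points → Category C (12).
Level 16 falls in the 15-19 band.
Grid: Level 15-19 × Category C = 28-36 months.

28-36 months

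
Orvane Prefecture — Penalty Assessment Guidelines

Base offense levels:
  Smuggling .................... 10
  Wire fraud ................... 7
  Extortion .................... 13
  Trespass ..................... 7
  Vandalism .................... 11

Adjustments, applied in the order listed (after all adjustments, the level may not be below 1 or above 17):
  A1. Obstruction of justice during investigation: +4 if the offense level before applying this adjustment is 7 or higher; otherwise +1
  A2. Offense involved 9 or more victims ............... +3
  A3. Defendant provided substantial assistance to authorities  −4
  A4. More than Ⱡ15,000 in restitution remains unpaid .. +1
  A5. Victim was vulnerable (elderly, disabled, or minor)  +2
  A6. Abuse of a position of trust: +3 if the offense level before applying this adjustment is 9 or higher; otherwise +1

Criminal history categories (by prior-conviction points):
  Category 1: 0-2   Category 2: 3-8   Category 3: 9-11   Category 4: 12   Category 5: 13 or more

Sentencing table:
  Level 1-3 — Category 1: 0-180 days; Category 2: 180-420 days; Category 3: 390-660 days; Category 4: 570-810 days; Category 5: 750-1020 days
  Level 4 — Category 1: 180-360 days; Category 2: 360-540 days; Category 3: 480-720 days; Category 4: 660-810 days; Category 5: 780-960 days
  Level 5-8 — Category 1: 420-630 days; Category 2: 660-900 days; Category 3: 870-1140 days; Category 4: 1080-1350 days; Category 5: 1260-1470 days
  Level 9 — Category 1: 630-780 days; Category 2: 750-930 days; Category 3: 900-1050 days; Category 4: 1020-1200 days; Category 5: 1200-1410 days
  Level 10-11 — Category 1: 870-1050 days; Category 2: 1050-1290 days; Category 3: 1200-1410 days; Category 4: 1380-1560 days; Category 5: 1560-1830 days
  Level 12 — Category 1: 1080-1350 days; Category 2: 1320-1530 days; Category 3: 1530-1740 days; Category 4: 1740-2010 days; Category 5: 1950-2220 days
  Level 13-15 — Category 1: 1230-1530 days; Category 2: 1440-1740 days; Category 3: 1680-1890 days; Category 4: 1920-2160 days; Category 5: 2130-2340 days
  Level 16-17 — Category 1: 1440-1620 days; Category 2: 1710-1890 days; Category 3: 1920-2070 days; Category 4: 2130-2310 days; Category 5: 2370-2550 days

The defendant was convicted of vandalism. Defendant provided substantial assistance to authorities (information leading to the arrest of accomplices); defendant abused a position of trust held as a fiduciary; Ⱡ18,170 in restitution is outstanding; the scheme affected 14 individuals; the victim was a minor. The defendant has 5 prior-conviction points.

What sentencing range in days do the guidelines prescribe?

1710-1890 days

Base offense level for vandalism: 11.
A2 applies: 11 + 3 = 14.
A3 applies: 14 − 4 = 10.
A4 applies: 10 + 1 = 11.
A5 applies: 11 + 2 = 13.
A6 applies (level before this adjustment is 13 ≥ 9, so +3): 13 + 3 = 16.
Final offense level: 16.
Criminal history: 5 prior points → Category 2 (3-8).
Level 16 falls in the 16-17 band.
Grid: Level 16-17 × Category 2 = 1710-1890 days.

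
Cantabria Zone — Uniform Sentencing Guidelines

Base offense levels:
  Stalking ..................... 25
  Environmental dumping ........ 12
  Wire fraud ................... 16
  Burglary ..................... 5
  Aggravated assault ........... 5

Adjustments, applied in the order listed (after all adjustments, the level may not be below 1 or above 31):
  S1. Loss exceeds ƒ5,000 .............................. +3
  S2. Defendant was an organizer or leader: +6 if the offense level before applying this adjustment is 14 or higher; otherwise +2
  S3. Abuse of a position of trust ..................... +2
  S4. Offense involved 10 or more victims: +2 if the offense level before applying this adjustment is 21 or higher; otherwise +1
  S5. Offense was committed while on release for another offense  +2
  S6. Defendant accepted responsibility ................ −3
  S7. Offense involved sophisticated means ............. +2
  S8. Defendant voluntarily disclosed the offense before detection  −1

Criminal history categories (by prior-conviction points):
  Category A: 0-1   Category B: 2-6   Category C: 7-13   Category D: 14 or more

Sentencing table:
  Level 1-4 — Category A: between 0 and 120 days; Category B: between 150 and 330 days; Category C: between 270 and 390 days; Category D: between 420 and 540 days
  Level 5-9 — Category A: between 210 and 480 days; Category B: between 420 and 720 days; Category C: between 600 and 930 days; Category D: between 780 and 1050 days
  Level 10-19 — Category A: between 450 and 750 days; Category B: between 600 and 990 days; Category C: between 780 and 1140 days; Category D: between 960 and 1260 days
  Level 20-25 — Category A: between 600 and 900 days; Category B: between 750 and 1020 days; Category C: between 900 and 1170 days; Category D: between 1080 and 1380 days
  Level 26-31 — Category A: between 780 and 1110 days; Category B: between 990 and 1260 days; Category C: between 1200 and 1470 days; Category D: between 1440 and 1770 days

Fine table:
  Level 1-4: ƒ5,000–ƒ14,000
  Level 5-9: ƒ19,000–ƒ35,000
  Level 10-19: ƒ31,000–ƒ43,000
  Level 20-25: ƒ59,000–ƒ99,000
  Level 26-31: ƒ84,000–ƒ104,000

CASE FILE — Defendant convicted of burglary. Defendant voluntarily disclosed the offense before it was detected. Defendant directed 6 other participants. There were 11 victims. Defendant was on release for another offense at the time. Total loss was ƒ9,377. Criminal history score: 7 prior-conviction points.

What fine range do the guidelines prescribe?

Base offense level for burglary: 5.
S1 applies: 5 + 3 = 8.
S2 applies (level before this adjustment is 8 < 14, so +2): 8 + 2 = 10.
S4 applies (level before this adjustment is 10 < 21, so +1): 10 + 1 = 11.
S5 applies: 11 + 2 = 13.
S6 does not apply.
S8 applies: 13 − 1 = 12.
Final offense level: 12.
Level 12 falls in the 10-19 band.
Fine table: Level 10-19 → ƒ31,000–ƒ43,000.

ƒ31,000–ƒ43,000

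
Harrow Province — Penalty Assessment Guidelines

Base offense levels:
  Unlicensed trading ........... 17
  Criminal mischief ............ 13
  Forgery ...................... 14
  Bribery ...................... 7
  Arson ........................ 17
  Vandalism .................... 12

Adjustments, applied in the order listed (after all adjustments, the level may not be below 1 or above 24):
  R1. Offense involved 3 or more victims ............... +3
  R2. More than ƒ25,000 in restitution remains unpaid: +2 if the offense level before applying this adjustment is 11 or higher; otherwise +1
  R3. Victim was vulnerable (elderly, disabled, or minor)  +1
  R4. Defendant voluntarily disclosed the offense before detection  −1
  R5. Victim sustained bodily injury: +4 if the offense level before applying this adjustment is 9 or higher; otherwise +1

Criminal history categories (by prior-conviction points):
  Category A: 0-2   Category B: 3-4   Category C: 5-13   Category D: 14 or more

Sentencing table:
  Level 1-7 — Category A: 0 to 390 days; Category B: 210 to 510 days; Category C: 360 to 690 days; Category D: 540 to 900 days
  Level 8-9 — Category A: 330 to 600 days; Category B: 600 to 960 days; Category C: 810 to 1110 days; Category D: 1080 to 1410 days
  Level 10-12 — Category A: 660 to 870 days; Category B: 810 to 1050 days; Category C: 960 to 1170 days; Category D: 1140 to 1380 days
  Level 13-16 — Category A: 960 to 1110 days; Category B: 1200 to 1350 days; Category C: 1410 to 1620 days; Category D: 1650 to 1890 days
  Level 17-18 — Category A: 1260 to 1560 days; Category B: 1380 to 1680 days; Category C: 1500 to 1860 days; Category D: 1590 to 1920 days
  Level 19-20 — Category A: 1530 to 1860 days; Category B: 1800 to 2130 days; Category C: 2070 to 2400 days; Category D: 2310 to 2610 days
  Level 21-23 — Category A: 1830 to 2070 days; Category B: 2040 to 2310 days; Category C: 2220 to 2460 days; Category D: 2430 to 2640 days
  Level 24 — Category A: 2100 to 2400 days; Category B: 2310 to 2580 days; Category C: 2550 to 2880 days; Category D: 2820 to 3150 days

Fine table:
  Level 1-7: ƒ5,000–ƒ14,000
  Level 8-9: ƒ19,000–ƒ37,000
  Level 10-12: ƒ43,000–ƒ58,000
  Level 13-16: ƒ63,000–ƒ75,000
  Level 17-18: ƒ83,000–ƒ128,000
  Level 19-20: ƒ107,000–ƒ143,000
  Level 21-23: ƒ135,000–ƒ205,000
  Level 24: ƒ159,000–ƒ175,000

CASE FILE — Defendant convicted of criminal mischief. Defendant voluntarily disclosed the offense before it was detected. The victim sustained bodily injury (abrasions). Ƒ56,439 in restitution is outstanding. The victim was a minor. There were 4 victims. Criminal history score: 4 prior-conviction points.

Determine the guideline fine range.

Base offense level for criminal mischief: 13.
R1 applies: 13 + 3 = 16.
R2 applies (level before this adjustment is 16 ≥ 11, so +2): 16 + 2 = 18.
R3 applies: 18 + 1 = 19.
R4 applies: 19 − 1 = 18.
R5 applies (level before this adjustment is 18 ≥ 9, so +4): 18 + 4 = 22.
Final offense level: 22.
Level 22 falls in the 21-23 band.
Fine table: Level 21-23 → ƒ135,000–ƒ205,000.

ƒ135,000–ƒ205,000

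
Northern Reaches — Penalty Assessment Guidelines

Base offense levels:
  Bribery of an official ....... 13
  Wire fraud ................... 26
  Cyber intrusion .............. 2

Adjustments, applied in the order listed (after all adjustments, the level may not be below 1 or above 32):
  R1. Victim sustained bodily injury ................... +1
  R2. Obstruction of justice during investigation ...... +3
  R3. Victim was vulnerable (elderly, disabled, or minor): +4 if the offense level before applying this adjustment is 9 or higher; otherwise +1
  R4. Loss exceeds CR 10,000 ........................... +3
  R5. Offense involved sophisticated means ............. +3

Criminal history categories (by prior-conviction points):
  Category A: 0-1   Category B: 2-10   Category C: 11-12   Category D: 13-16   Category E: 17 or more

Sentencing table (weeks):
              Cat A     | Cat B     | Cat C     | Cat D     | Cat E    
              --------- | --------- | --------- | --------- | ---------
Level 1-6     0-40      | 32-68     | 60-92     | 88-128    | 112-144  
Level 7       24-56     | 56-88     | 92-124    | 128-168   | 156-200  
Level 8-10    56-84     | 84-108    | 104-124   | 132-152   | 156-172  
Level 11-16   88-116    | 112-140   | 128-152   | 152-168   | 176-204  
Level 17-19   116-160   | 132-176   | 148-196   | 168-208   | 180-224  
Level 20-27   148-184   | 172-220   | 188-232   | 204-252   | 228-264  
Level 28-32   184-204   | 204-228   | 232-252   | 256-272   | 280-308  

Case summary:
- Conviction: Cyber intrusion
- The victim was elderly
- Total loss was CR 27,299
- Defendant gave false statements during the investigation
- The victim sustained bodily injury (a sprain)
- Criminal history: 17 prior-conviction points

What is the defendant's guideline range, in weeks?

156-172 weeks

Base offense level for cyber intrusion: 2.
R1 applies: 2 + 1 = 3.
R2 applies: 3 + 3 = 6.
R3 applies (level before this adjustment is 6 < 9, so +1): 6 + 1 = 7.
R4 applies: 7 + 3 = 10.
Final offense level: 10.
Criminal history: 17 prior points → Category E (17+).
Level 10 falls in the 8-10 band.
Grid: Level 8-10 × Category E = 156-172 weeks.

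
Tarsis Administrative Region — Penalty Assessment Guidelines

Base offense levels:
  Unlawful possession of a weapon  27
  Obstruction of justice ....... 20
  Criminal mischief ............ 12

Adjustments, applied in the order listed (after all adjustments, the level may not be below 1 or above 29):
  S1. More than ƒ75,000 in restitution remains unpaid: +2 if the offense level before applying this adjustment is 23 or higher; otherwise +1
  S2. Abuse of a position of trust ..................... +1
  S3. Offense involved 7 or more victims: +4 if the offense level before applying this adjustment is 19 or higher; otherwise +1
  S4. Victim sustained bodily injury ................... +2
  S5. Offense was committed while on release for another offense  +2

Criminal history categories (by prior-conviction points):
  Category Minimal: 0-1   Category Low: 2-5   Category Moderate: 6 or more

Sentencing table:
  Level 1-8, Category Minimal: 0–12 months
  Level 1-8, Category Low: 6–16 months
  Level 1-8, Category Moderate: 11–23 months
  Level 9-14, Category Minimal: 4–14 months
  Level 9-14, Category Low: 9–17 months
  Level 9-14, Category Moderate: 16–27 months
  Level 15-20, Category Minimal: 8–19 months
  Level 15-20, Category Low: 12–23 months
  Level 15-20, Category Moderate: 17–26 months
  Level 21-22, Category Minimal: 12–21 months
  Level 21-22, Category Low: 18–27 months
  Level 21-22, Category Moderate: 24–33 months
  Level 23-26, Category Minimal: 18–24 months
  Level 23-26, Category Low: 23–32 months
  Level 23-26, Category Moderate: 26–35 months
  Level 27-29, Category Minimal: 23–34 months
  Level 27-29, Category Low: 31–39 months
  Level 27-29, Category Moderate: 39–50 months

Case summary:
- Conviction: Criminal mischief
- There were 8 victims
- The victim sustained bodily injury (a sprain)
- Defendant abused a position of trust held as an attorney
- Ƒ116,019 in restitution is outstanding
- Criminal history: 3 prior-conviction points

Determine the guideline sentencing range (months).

Base offense level for criminal mischief: 12.
S1 applies (level before this adjustment is 12 < 23, so +1): 12 + 1 = 13.
S2 applies: 13 + 1 = 14.
S3 applies (level before this adjustment is 14 < 19, so +1): 14 + 1 = 15.
S4 applies: 15 + 2 = 17.
S5 does not apply.
Final offense level: 17.
Criminal history: 3 prior points → Category Low (2-5).
Level 17 falls in the 15-20 band.
Grid: Level 15-20 × Category Low = 12-23 months.

12-23 months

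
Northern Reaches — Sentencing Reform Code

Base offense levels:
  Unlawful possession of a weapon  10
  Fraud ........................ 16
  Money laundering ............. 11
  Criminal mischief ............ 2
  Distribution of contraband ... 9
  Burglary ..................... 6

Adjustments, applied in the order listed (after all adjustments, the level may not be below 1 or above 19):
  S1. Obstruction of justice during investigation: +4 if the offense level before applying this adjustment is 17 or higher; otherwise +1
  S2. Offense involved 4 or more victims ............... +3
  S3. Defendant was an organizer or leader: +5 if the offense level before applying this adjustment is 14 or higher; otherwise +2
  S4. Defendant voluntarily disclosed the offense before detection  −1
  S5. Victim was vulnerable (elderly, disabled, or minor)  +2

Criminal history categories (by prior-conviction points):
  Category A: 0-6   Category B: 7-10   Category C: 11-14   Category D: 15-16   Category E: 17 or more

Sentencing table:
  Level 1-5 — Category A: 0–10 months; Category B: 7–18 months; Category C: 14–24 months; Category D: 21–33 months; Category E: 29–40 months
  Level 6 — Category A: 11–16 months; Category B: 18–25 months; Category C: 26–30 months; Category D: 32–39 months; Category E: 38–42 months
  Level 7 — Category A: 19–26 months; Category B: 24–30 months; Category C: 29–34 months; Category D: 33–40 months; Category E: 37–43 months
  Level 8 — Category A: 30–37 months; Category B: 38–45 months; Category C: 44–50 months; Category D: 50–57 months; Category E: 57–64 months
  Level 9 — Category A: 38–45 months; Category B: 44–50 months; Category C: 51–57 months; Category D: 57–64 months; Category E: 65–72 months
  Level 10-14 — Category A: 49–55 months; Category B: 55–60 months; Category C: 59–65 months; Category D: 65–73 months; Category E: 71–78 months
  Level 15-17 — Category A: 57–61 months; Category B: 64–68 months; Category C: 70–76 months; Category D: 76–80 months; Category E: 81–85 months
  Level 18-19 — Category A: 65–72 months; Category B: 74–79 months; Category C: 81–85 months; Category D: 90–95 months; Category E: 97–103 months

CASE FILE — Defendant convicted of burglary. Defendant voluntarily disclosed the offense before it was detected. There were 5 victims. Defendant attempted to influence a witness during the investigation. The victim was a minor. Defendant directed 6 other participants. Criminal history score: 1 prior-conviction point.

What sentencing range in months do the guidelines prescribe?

Base offense level for burglary: 6.
S1 applies (level before this adjustment is 6 < 17, so +1): 6 + 1 = 7.
S2 applies: 7 + 3 = 10.
S3 applies (level before this adjustment is 10 < 14, so +2): 10 + 2 = 12.
S4 applies: 12 − 1 = 11.
S5 applies: 11 + 2 = 13.
Final offense level: 13.
Criminal history: 1 prior point → Category A (0-6).
Level 13 falls in the 10-14 band.
Grid: Level 10-14 × Category A = 49-55 months.

49-55 months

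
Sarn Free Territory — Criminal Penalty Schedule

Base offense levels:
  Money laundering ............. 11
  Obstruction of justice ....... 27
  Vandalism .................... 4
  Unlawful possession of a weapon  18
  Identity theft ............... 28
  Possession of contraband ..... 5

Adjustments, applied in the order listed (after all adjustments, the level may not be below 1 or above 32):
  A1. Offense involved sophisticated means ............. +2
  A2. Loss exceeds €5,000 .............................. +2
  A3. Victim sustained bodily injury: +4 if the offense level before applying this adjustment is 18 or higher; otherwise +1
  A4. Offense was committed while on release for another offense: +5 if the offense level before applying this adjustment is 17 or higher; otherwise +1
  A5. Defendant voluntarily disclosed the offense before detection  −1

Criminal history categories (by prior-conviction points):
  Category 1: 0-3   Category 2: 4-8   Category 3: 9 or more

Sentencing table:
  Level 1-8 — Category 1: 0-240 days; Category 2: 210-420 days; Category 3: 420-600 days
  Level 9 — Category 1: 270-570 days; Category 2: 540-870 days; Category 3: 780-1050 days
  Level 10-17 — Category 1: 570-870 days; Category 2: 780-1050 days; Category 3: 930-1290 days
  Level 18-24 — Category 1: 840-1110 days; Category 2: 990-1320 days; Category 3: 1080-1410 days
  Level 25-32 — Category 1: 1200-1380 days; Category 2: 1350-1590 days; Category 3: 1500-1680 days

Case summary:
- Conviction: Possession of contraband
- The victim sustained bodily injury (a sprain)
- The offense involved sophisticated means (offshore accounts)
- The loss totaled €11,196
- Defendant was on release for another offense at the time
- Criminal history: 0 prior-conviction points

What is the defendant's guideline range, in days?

570-870 days

Base offense level for possession of contraband: 5.
A1 applies: 5 + 2 = 7.
A2 applies: 7 + 2 = 9.
A3 applies (level before this adjustment is 9 < 18, so +1): 9 + 1 = 10.
A4 applies (level before this adjustment is 10 < 17, so +1): 10 + 1 = 11.
A5 does not apply.
Final offense level: 11.
Criminal history: 0 prior points → Category 1 (0-3).
Level 11 falls in the 10-17 band.
Grid: Level 10-17 × Category 1 = 570-870 days.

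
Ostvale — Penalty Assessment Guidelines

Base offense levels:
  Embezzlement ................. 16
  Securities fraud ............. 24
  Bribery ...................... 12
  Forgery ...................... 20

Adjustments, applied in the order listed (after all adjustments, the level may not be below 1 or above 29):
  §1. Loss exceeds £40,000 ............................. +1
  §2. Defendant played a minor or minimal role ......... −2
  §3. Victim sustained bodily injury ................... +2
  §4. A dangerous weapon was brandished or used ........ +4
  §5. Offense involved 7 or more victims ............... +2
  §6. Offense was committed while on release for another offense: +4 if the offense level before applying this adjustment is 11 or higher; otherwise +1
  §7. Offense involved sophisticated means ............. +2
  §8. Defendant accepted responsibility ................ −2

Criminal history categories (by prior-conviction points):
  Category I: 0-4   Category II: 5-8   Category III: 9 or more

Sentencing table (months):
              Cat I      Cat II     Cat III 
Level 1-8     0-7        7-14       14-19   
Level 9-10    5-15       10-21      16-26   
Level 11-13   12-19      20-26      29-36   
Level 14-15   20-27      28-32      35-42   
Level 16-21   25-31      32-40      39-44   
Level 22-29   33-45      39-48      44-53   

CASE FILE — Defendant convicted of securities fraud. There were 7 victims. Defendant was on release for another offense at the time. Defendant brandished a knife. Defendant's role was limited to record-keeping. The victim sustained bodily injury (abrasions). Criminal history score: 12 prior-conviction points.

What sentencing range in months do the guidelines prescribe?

44-53 months

Base offense level for securities fraud: 24.
§2 applies: 24 − 2 = 22.
§3 applies: 22 + 2 = 24.
§4 applies: 24 + 4 = 28.
§5 applies: 28 + 2 = 30.
§6 applies (level before this adjustment is 30 ≥ 11, so +4): 30 + 4 = 34.
Level 34 exceeds the maximum of 29; capped at 29.
Final offense level: 29.
Criminal history: 12 prior points → Category III (9+).
Level 29 falls in the 22-29 band.
Grid: Level 22-29 × Category III = 44-53 months.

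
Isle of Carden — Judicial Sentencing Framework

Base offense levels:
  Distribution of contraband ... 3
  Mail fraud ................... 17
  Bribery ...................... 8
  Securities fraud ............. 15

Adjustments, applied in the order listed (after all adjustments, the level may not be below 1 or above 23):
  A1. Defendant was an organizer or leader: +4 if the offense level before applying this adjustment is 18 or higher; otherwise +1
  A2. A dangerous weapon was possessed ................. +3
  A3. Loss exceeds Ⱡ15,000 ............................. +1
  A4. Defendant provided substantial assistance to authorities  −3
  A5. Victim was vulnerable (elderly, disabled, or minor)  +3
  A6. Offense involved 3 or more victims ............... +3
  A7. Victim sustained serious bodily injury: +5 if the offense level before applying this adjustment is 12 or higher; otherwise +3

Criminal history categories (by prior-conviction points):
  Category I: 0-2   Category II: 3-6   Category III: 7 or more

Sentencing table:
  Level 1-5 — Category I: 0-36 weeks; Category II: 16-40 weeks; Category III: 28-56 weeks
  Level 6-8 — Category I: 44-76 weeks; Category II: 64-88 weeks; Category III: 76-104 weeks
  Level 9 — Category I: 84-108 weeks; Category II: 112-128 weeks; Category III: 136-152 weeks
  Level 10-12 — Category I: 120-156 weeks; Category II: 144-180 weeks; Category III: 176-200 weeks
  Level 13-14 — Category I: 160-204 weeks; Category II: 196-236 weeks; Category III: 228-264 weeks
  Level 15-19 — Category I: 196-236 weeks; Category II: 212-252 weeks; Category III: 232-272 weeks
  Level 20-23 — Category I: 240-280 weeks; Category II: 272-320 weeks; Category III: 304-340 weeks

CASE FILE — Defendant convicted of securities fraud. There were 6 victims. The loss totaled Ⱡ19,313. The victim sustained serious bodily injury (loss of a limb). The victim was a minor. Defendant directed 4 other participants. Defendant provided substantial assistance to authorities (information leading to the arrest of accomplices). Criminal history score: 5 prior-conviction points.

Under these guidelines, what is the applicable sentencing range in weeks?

Base offense level for securities fraud: 15.
A1 applies (level before this adjustment is 15 < 18, so +1): 15 + 1 = 16.
A3 applies: 16 + 1 = 17.
A4 applies: 17 − 3 = 14.
A5 applies: 14 + 3 = 17.
A6 applies: 17 + 3 = 20.
A7 applies (level before this adjustment is 20 ≥ 12, so +5): 20 + 5 = 25.
Level 25 exceeds the maximum of 23; capped at 23.
Final offense level: 23.
Criminal history: 5 prior points → Category II (3-6).
Level 23 falls in the 20-23 band.
Grid: Level 20-23 × Category II = 272-320 weeks.

272-320 weeks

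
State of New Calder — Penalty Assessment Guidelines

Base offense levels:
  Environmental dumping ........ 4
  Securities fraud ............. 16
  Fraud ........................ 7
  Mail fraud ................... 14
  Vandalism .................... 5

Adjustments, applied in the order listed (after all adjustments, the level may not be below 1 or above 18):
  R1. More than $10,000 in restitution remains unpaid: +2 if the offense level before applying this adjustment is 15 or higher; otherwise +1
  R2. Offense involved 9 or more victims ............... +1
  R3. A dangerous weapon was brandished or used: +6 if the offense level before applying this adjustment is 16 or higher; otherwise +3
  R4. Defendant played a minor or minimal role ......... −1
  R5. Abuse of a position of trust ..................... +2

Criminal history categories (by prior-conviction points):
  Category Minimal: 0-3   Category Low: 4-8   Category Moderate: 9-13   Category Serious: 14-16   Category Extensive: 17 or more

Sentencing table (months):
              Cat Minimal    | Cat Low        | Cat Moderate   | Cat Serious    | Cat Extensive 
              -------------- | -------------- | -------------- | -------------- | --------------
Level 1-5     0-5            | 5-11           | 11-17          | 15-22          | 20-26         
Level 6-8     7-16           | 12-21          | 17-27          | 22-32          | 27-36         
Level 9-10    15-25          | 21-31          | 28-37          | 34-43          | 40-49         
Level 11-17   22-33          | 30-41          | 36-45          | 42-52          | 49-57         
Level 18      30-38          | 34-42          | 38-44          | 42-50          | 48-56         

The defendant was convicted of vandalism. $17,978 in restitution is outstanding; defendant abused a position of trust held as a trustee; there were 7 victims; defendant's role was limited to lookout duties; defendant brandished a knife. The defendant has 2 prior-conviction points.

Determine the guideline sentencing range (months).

Base offense level for vandalism: 5.
R1 applies (level before this adjustment is 5 < 15, so +1): 5 + 1 = 6.
R2 does not apply.
R3 applies (level before this adjustment is 6 < 16, so +3): 6 + 3 = 9.
R4 applies: 9 − 1 = 8.
R5 applies: 8 + 2 = 10.
Final offense level: 10.
Criminal history: 2 prior points → Category Minimal (0-3).
Level 10 falls in the 9-10 band.
Grid: Level 9-10 × Category Minimal = 15-25 months.

15-25 months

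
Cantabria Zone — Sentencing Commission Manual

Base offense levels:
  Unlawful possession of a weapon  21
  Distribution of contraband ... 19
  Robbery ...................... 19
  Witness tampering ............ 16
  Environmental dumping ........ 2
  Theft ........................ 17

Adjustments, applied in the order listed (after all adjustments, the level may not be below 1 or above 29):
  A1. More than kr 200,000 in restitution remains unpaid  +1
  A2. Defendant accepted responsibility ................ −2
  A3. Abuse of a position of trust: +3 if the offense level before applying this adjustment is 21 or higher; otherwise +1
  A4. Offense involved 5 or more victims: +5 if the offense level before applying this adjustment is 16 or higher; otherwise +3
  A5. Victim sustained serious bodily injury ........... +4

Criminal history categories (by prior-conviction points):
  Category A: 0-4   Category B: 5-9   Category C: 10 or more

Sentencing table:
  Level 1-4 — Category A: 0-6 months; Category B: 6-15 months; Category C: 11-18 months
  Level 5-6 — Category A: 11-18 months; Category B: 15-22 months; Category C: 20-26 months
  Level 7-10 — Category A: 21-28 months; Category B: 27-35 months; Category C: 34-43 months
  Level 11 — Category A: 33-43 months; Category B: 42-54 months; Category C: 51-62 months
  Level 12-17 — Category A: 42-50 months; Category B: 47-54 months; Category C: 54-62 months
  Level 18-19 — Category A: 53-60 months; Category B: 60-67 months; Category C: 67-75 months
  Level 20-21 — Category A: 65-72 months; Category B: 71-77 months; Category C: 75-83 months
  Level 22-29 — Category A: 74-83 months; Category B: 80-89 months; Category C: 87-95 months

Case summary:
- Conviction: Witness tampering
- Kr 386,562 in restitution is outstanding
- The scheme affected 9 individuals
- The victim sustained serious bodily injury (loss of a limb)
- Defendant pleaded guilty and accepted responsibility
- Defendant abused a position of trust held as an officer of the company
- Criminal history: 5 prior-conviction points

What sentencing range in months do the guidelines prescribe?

80-89 months

Base offense level for witness tampering: 16.
A1 applies: 16 + 1 = 17.
A2 applies: 17 − 2 = 15.
A3 applies (level before this adjustment is 15 < 21, so +1): 15 + 1 = 16.
A4 applies (level before this adjustment is 16 ≥ 16, so +5): 16 + 5 = 21.
A5 applies: 21 + 4 = 25.
Final offense level: 25.
Criminal history: 5 prior points → Category B (5-9).
Level 25 falls in the 22-29 band.
Grid: Level 22-29 × Category B = 80-89 months.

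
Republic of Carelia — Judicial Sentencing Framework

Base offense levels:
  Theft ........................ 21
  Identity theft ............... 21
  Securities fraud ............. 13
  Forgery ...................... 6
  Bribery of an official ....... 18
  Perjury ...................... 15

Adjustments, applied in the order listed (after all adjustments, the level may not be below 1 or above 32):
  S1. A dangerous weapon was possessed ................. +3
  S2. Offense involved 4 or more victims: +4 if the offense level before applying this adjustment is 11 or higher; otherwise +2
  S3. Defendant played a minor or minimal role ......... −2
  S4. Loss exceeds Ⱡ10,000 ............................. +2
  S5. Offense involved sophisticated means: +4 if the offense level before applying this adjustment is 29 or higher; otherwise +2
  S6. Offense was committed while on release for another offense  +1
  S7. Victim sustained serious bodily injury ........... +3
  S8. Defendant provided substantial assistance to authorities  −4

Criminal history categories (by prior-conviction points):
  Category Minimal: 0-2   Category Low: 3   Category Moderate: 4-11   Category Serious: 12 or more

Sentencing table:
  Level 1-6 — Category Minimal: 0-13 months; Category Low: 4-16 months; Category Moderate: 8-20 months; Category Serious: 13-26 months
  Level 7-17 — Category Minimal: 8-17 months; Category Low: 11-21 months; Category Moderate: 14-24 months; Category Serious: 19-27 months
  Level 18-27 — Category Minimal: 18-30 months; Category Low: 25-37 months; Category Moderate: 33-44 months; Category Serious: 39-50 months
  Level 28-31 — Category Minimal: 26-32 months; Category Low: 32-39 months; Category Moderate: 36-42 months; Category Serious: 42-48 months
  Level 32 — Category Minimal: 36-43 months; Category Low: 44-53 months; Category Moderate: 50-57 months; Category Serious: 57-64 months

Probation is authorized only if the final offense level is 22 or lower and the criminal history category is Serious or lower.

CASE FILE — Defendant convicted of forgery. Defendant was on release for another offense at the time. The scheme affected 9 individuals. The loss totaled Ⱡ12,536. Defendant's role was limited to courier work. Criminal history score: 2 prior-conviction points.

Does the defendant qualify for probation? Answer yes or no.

Yes

Base offense level for forgery: 6.
S2 applies (level before this adjustment is 6 < 11, so +2): 6 + 2 = 8.
S3 applies: 8 − 2 = 6.
S4 applies: 6 + 2 = 8.
S6 applies: 8 + 1 = 9.
S8 does not apply.
Final offense level: 9.
Criminal history: 2 prior points → Category Minimal (0-2).
Level 9 falls in the 7-17 band.
Grid: Level 7-17 × Category Minimal = 8-17 months.
Probation check: level 9 ≤ 22 and category Minimal ≤ Serious → eligible.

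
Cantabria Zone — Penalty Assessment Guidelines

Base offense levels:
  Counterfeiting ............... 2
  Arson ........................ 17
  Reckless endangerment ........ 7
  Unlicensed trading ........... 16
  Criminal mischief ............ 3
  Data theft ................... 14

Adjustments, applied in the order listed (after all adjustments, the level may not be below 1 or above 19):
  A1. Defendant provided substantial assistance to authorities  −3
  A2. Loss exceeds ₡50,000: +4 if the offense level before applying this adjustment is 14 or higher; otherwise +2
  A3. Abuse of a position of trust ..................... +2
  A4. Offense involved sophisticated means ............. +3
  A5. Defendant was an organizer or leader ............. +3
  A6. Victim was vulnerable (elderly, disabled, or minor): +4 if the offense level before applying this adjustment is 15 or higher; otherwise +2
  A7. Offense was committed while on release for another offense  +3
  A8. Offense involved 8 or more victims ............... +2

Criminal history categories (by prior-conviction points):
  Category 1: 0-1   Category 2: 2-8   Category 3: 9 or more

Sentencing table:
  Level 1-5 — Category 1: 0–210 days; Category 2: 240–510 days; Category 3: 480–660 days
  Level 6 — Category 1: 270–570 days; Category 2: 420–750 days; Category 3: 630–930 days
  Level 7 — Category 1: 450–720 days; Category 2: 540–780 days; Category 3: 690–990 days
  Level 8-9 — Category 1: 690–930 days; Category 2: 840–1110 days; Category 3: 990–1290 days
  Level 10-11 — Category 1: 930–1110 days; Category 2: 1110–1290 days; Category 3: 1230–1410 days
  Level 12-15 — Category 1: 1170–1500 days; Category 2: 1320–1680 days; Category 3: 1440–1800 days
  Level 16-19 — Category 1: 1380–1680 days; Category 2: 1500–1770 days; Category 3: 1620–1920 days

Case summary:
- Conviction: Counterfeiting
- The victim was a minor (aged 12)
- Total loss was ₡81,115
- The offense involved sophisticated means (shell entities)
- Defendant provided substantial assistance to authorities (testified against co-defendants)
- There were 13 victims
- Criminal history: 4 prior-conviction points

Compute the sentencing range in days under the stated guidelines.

Base offense level for counterfeiting: 2.
A1 applies: 2 − 3 = -1.
A2 applies (level before this adjustment is -1 < 14, so +2): -1 + 2 = 1.
A3 does not apply.
A4 applies: 1 + 3 = 4.
A5 does not apply.
A6 applies (level before this adjustment is 4 < 15, so +2): 4 + 2 = 6.
A7 does not apply.
A8 applies: 6 + 2 = 8.
Final offense level: 8.
Criminal history: 4 prior points → Category 2 (2-8).
Level 8 falls in the 8-9 band.
Grid: Level 8-9 × Category 2 = 840-1110 days.

840-1110 days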